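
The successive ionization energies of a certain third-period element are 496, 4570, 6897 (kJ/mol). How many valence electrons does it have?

1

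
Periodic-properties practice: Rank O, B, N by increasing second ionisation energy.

IE_2 is the cost of taking one more electron from the +1 cation: O⁺ still has 5 valence electrons; B⁺ still has 2 valence electrons; N⁺ still has 4 valence electrons.
All are still removing valence electrons, so compare the +1 ions as you would atoms: IE_2 generally rises across a period (higher Z_eff) and falls down a group (larger shell), subject to the usual subshell exceptions.
Valence configurations: O⁺ [He]2s²2p³, B⁺ [He]2s², N⁺ [He]2s²2p².
Approximate IE_2 values (kJ/mol): O 3388, B 2427, N 2856.
Overall IE_2 order: B < N < O.

B < N < O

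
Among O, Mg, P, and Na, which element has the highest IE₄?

Consider each +3 ion: O³⁺ still has 3 valence electrons; Mg³⁺ is already 1 electron into the core; P³⁺ still has 2 valence electrons; Na³⁺ is already 2 electrons into the core.
Core electrons are held far more tightly than valence electrons, so Na and Mg top the IE_4 order.
Valence configurations: O³⁺ [He]2s²2p¹, P³⁺ [Ne]3s².
The numbers (kJ/mol): O 7469, Mg 10543, P 4964, Na 9543.
Putting it together, IE_4: P < O < Na < Mg.

Mg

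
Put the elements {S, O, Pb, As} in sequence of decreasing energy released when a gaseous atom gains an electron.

Adding an electron releases more energy for atoms nearer the top right (short of the noble gases).
These span different periods and groups, so the two trends combine.
As > Pb: relative to Pb, both the across-period and down-group shifts push As's electron affinity up.
O > As: both effects reinforce here, so O is clearly the higher of the two.
S > O: this pair runs against the simple trend — see the exception note.
Note the exception: S has a higher electron affinity than O, contrary to the simple trend — the compact 2p subshell of O repels the added electron more than S's larger 3p does.
Approximate values (kJ/mol): O 141, S 200, As 78, Pb 35.
So from highest to lowest: S > O > As > Pb.

S, O, As, Pb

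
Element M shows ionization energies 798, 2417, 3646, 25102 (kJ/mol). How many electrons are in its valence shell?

Look for the largest jump between consecutive ionization energies: IE4/IE3 ≈ 6.9, far larger than any earlier ratio.
That jump marks the point where a core electron is being removed. So the atom has 3 valence electrons.

3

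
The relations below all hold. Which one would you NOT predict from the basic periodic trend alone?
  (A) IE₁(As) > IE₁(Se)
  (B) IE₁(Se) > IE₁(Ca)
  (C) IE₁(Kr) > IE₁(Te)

(A)

The general trend: IE₁ increases across a period and decreases down a group.
(A) As (period 4, group 15) vs Se (period 4, group 16): the stated order contradicts the simple trend.
(B) Se (period 4, group 16) vs Ca (period 4, group 2): the stated order agrees with the simple trend.
(C) Kr (period 4, group 18) vs Te (period 5, group 16): the stated order agrees with the simple trend.
The exception is (A): Se (4p⁴) ionizes more easily than half-filled As (4p³).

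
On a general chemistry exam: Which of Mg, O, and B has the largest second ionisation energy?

IE_2 is the cost of taking one more electron from the +1 cation: Mg⁺ still has 1 valence electron; O⁺ still has 5 valence electrons; B⁺ still has 2 valence electrons.
All are still removing valence electrons, so compare the +1 ions as you would atoms: IE_2 generally rises across a period (higher Z_eff) and falls down a group (larger shell), subject to the usual subshell exceptions.
Valence configurations: Mg⁺ [Ne]3s¹, O⁺ [He]2s²2p³, B⁺ [He]2s².
Tabulated IE_2 (kJ/mol): Mg 1451, O 3388, B 2427.
Hence IE_2: Mg < B < O.

O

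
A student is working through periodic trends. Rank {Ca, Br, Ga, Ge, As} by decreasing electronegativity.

Ca is in period 4, group 2; Ga is in period 4, group 13; Ge is in period 4, group 14; As is in period 4, group 15; Br is in period 4, group 17.
Smaller atoms with higher effective nuclear charge are more electronegative.
All lie in period 4, so electronegativity increases left to right.
So from highest to lowest: Br > As > Ge > Ga > Ca.

Br > As > Ge > Ga > Ca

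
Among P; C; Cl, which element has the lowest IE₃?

P

The third ionization energy removes an electron from the +2 ion. For each element: P²⁺ still has 3 valence electrons; C²⁺ still has 2 valence electrons; Cl²⁺ still has 5 valence electrons.
All are still removing valence electrons, so compare the +2 ions as you would atoms: IE_3 generally rises across a period (higher Z_eff) and falls down a group (larger shell), subject to the usual subshell exceptions.
Valence configurations: P²⁺ [Ne]3s²3p¹, C²⁺ [He]2s², Cl²⁺ [Ne]3s²3p³.
Approximate IE_3 values (kJ/mol): P 2914, C 4620, Cl 3822.
Hence IE_3: P < Cl < C.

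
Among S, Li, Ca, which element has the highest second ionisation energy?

Li

Consider each +1 ion: S⁺ still has 5 valence electrons; Li⁺ is the bare [He] core; Ca⁺ still has 1 valence electron.
Pulling an electron out of a noble-gas core costs far more than removing a remaining valence electron, so Li sits at the high end of IE_2.
Valence configurations: S⁺ [Ne]3s²3p³, Ca⁺ [Ar]4s¹.
Tabulated IE_2 (kJ/mol): S 2252, Li 7298, Ca 1145.
So the second ionization energies run Ca < S < Li.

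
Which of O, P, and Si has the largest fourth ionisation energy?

O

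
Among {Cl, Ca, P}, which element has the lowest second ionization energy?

Ca

IE_2 is the cost of taking one more electron from the +1 cation: Cl⁺ still has 6 valence electrons; Ca⁺ still has 1 valence electron; P⁺ still has 4 valence electrons.
All are still removing valence electrons, so compare the +1 ions as you would atoms: IE_2 generally rises across a period (higher Z_eff) and falls down a group (larger shell), subject to the usual subshell exceptions.
Valence configurations: Cl⁺ [Ne]3s²3p⁴, Ca⁺ [Ar]4s¹, P⁺ [Ne]3s²3p².
Tabulated IE_2 (kJ/mol): Cl 2298, Ca 1145, P 1907.
So the second ionization energies run Ca < P < Cl.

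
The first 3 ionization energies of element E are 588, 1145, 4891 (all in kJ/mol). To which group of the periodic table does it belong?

Group 2

Look for the largest jump between consecutive ionization energies: IE3/IE2 ≈ 4.3, far larger than any earlier ratio.
That jump marks the point where a core electron is being removed. So the atom has 2 valence electrons.
A main-group element with 2 valence electrons is in group 2.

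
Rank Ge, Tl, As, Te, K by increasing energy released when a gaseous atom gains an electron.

K is in period 4, group 1; Ge is in period 4, group 14; As is in period 4, group 15; Te is in period 5, group 16; Tl is in period 6, group 13.
Electron affinity generally becomes more exothermic across a period toward the halogens and less exothermic down a group.
Here both period and group differ, so the two effects have to be weighed against each other.
K > Tl: period and group pull opposite ways; the down-group shift dominates (48 vs 19 kJ/mol).
As > K: As lies to the right of K in period 4, so the across-period effect alone puts As higher.
Ge > As: this pair runs against the simple trend — see the exception note.
Te > Ge: the two effects oppose for this pair; the across-period effect wins (190 vs 119 kJ/mol).
Note the exception: Ge has a higher electron affinity than As, contrary to the simple trend — adding an electron to As's half-filled 4p³ is unfavourable, so Ge (4p²) has the more exothermic EA.
For reference (kJ/mol): K 48, Ge 119, As 78, Te 190, Tl 19.
So from lowest to highest: Tl < K < As < Ge < Te.

Tl, K, As, Ge, Te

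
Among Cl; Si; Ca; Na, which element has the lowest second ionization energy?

The second ionization energy removes an electron from the +1 ion. For each element: Cl⁺ still has 6 valence electrons; Si⁺ still has 3 valence electrons; Ca⁺ still has 1 valence electron; Na⁺ is the bare [Ne] core.
Pulling an electron out of a noble-gas core costs far more than removing a remaining valence electron, so Na sits at the high end of IE_2.
Valence configurations: Cl⁺ [Ne]3s²3p⁴, Si⁺ [Ne]3s²3p¹, Ca⁺ [Ar]4s¹.
The numbers (kJ/mol): Cl 2298, Si 1577, Ca 1145, Na 4562.
Hence IE_2: Ca < Si < Cl < Na.

Ca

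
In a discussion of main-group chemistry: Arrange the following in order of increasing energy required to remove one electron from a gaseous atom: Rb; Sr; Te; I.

Rb, Sr, Te, I

Rb is in period 5, group 1; Sr is in period 5, group 2; Te is in period 5, group 16; I is in period 5, group 17.
First ionization energy rises across a period (greater Z_eff holds electrons more tightly) and falls down a group (valence electrons are farther from the nucleus).
All lie in period 5, so first ionization energy increases left to right.
So from lowest to highest: Rb < Sr < Te < I.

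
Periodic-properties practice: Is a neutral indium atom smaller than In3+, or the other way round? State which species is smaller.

In3+

Forming In3+ removes 3 electrons from In. Fewer electrons for the same nuclear charge means less shielding and a higher Z_eff on the remaining electrons, and for main-group metals the entire outer shell is lost.
A cation is smaller than its parent atom: In3+ < In.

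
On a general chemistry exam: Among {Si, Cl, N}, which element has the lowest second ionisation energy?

Consider each +1 ion: Si⁺ still has 3 valence electrons; Cl⁺ still has 6 valence electrons; N⁺ still has 4 valence electrons.
All are still removing valence electrons, so compare the +1 ions as you would atoms: IE_2 generally rises across a period (higher Z_eff) and falls down a group (larger shell), subject to the usual subshell exceptions.
Valence configurations: Si⁺ [Ne]3s²3p¹, Cl⁺ [Ne]3s²3p⁴, N⁺ [He]2s²2p².
The numbers (kJ/mol): Si 1577, Cl 2298, N 2856.
Putting it together, IE_2: Si < Cl < N.

Si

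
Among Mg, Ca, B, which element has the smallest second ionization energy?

IE_2 is the cost of taking one more electron from the +1 cation: Mg⁺ still has 1 valence electron; Ca⁺ still has 1 valence electron; B⁺ still has 2 valence electrons.
All are still removing valence electrons, so compare the +1 ions as you would atoms: IE_2 generally rises across a period (higher Z_eff) and falls down a group (larger shell), subject to the usual subshell exceptions.
Valence configurations: Mg⁺ [Ne]3s¹, Ca⁺ [Ar]4s¹, B⁺ [He]2s².
Tabulated IE_2 (kJ/mol): Mg 1451, Ca 1145, B 2427.
Hence IE_2: Ca < Mg < B.

Ca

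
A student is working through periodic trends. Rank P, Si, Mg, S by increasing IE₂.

Mg < Si < P < S

After 1 electron has been removed, what remains? P⁺ still has 4 valence electrons; Si⁺ still has 3 valence electrons; Mg⁺ still has 1 valence electron; S⁺ still has 5 valence electrons.
All are still removing valence electrons, so compare the +1 ions as you would atoms: IE_2 generally rises across a period (higher Z_eff) and falls down a group (larger shell), subject to the usual subshell exceptions.
Valence configurations: P⁺ [Ne]3s²3p², Si⁺ [Ne]3s²3p¹, Mg⁺ [Ne]3s¹, S⁺ [Ne]3s²3p³.
The numbers (kJ/mol): P 1907, Si 1577, Mg 1451, S 2252.
Overall IE_2 order: Mg < Si < P < S.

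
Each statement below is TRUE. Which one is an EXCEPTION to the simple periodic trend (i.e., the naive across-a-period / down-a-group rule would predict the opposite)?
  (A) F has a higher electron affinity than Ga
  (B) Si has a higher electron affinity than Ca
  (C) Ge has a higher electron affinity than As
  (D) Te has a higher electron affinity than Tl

The general trend: electron affinity increases across a period and decreases down a group.
(A) F (period 2, group 17) vs Ga (period 4, group 13): the stated order agrees with the simple trend.
(B) Si (period 3, group 14) vs Ca (period 4, group 2): the stated order agrees with the simple trend.
(C) Ge (period 4, group 14) vs As (period 4, group 15): the stated order contradicts the simple trend.
(D) Te (period 5, group 16) vs Tl (period 6, group 13): the stated order agrees with the simple trend.
The exception is (C): adding an electron to As's half-filled 4p³ is unfavourable, so Ge (4p²) has the more exothermic EA.

(C)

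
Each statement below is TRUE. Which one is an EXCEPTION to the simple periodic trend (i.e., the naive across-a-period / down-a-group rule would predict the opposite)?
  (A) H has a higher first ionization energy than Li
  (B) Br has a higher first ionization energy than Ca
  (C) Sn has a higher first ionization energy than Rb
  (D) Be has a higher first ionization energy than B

The general trend: first ionization energy increases across a period and decreases down a group.
(A) H (period 1, group 1) vs Li (period 2, group 1): the stated order agrees with the simple trend.
(B) Br (period 4, group 17) vs Ca (period 4, group 2): the stated order agrees with the simple trend.
(C) Sn (period 5, group 14) vs Rb (period 5, group 1): the stated order agrees with the simple trend.
(D) Be (period 2, group 2) vs B (period 2, group 13): the stated order contradicts the simple trend.
The exception is (D): removing B's lone 2p electron is easier than breaking Be's filled 2s².

(D)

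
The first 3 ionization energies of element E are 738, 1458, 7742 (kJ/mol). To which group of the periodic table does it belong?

Look for the largest jump between consecutive ionization energies: IE3/IE2 ≈ 5.3, far larger than any earlier ratio.
That jump marks the point where a core electron is being removed. So the atom has 2 valence electrons.
A main-group element with 2 valence electrons is in group 2.

Group 2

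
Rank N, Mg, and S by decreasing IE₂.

The second ionization energy removes an electron from the +1 ion. For each element: N⁺ still has 4 valence electrons; Mg⁺ still has 1 valence electron; S⁺ still has 5 valence electrons.
All are still removing valence electrons, so compare the +1 ions as you would atoms: IE_2 generally rises across a period (higher Z_eff) and falls down a group (larger shell), subject to the usual subshell exceptions.
Valence configurations: N⁺ [He]2s²2p², Mg⁺ [Ne]3s¹, S⁺ [Ne]3s²3p³.
Tabulated IE_2 (kJ/mol): N 2856, Mg 1451, S 2252.
So the second ionization energies run Mg < S < N.

N > S > Mg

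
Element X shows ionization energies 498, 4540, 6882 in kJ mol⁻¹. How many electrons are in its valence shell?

1

Look for the largest jump between consecutive ionization energies: IE2/IE1 ≈ 9.1, far larger than any earlier ratio.
That jump marks the point where a core electron is being removed. So the atom has 1 valence electron.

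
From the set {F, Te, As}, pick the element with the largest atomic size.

Te

F is in period 2, group 17; As is in period 4, group 15; Te is in period 5, group 16.
Across a period the added protons contract the valence shell; down a group each new principal shell makes the atom larger.
Neither a single period nor a single group — weigh both effects.
As > F: both effects reinforce here, so As is clearly the larger of the two.
Te > As: period and group pull opposite ways; the down-group shift dominates (136 vs 121 pm).
For reference (pm): F 64, As 121, Te 136.
The largest atomic size among these belongs to Te.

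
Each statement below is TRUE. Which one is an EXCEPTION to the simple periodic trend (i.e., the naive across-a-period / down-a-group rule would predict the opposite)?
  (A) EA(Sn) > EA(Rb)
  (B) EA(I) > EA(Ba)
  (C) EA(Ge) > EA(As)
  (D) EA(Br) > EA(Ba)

The general trend: electron affinity increases across a period and decreases down a group.
(A) Sn (period 5, group 14) vs Rb (period 5, group 1): the stated order agrees with the simple trend.
(B) I (period 5, group 17) vs Ba (period 6, group 2): the stated order agrees with the simple trend.
(C) Ge (period 4, group 14) vs As (period 4, group 15): the stated order contradicts the simple trend.
(D) Br (period 4, group 17) vs Ba (period 6, group 2): the stated order agrees with the simple trend.
The exception is (C): adding an electron to As's half-filled 4p³ is unfavourable, so Ge (4p²) has the more exothermic EA.

(C)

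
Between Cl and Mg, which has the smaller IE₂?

Consider each +1 ion: Cl⁺ still has 6 valence electrons; Mg⁺ still has 1 valence electron.
All are still removing valence electrons, so compare the +1 ions as you would atoms: IE_2 generally rises across a period (higher Z_eff) and falls down a group (larger shell), subject to the usual subshell exceptions.
Valence configurations: Cl⁺ [Ne]3s²3p⁴, Mg⁺ [Ne]3s¹.
The numbers (kJ/mol): Cl 2298, Mg 1451.
Hence IE_2: Mg < Cl.

Mg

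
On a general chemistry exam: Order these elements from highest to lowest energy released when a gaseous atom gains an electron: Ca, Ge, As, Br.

Br > Ge > As > Ca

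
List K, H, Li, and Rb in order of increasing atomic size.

H, Li, K, Rb

H is in period 1, group 1; Li is in period 2, group 1; K is in period 4, group 1; Rb is in period 5, group 1.
Atomic radius shrinks across a period as nuclear charge pulls the same shell inward, and grows down a group as new shells are added.
All are in group 1, so atomic radius increases down the group.
So from smallest to largest: H < Li < K < Rb.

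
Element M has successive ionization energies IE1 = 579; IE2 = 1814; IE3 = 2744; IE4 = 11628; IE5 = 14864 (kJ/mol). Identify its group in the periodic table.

Group 13

Look for the largest jump between consecutive ionization energies: IE4/IE3 ≈ 4.2, far larger than any earlier ratio.
That jump marks the point where a core electron is being removed. So the atom has 3 valence electrons.
A main-group element with 3 valence electrons is in group 13.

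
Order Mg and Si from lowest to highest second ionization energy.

Consider each +1 ion: Mg⁺ still has 1 valence electron; Si⁺ still has 3 valence electrons.
All are still removing valence electrons, so compare the +1 ions as you would atoms: IE_2 generally rises across a period (higher Z_eff) and falls down a group (larger shell), subject to the usual subshell exceptions.
Valence configurations: Mg⁺ [Ne]3s¹, Si⁺ [Ne]3s²3p¹.
Approximate IE_2 values (kJ/mol): Mg 1451, Si 1577.
Overall IE_2 order: Mg < Si.

Mg < Si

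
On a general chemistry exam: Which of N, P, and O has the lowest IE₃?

P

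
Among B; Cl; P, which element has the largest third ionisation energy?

IE_3 is the cost of taking one more electron from the +2 cation: B²⁺ still has 1 valence electron; Cl²⁺ still has 5 valence electrons; P²⁺ still has 3 valence electrons.
All are still removing valence electrons, so compare the +2 ions as you would atoms: IE_3 generally rises across a period (higher Z_eff) and falls down a group (larger shell), subject to the usual subshell exceptions.
Valence configurations: B²⁺ [He]2s¹, Cl²⁺ [Ne]3s²3p³, P²⁺ [Ne]3s²3p¹.
The numbers (kJ/mol): B 3660, Cl 3822, P 2914.
Putting it together, IE_3: P < B < Cl.

Cl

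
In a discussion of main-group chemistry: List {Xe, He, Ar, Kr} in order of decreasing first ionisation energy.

He > Ar > Kr > Xe

He is in period 1, group 18; Ar is in period 3, group 18; Kr is in period 4, group 18; Xe is in period 5, group 18.
Removing the outermost electron gets harder across a period and easier down a group.
All are in group 18, so first ionization energy increases up the group.
So from highest to lowest: He > Ar > Kr > Xe.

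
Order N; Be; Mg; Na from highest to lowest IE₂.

After 1 electron has been removed, what remains? N⁺ still has 4 valence electrons; Be⁺ still has 1 valence electron; Mg⁺ still has 1 valence electron; Na⁺ is the bare [Ne] core.
Pulling an electron out of a noble-gas core costs far more than removing a remaining valence electron, so Na sits at the high end of IE_2.
Valence configurations: N⁺ [He]2s²2p², Be⁺ [He]2s¹, Mg⁺ [Ne]3s¹.
Tabulated IE_2 (kJ/mol): N 2856, Be 1757, Mg 1451, Na 4562.
So the second ionization energies run Mg < Be < N < Na.

Na, N, Be, Mg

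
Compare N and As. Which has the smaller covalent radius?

N

N is in period 2, group 15; As is in period 4, group 15.
Across a period the added protons contract the valence shell; down a group each new principal shell makes the atom larger.
All are in group 15, so atomic radius increases down the group.
So N has the smaller covalent radius (N < As).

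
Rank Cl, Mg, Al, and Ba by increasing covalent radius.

Mg is in period 3, group 2; Al is in period 3, group 13; Cl is in period 3, group 17; Ba is in period 6, group 2.
Atomic radius shrinks across a period as nuclear charge pulls the same shell inward, and grows down a group as new shells are added.
These span different periods and groups, so the two trends combine.
Al > Cl: Al lies to the left of Cl in period 3, so the across-period effect alone puts Al larger.
Mg > Al: both are in period 3; the period trend gives Mg the larger value.
Ba > Mg: Ba sits below Mg in group 2, so the down-group effect alone puts Ba larger.
Tabulated atomic radius (pm): Mg 139, Al 126, Cl 99, Ba 196.
So from smallest to largest: Cl < Al < Mg < Ba.

Cl, Al, Mg, Ba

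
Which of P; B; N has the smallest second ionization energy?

IE_2 is the cost of taking one more electron from the +1 cation: P⁺ still has 4 valence electrons; B⁺ still has 2 valence electrons; N⁺ still has 4 valence electrons.
All are still removing valence electrons, so compare the +1 ions as you would atoms: IE_2 generally rises across a period (higher Z_eff) and falls down a group (larger shell), subject to the usual subshell exceptions.
Valence configurations: P⁺ [Ne]3s²3p², B⁺ [He]2s², N⁺ [He]2s²2p².
Approximate IE_2 values (kJ/mol): P 1907, B 2427, N 2856.
Hence IE_2: P < B < N.

P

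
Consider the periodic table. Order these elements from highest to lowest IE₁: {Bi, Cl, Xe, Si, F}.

F, Cl, Xe, Si, Bi

F is in period 2, group 17; Si is in period 3, group 14; Cl is in period 3, group 17; Xe is in period 5, group 18; Bi is in period 6, group 15.
Removing the outermost electron gets harder across a period and easier down a group.
Here both period and group differ, so the two effects have to be weighed against each other.
Si > Bi: the two effects oppose for this pair; the down-group effect wins (786 vs 703 kJ/mol).
Xe > Si: the two effects oppose for this pair; the across-period effect wins (1170 vs 786 kJ/mol).
Cl > Xe: period and group pull opposite ways; the down-group shift dominates (1251 vs 1170 kJ/mol).
F > Cl: F sits above Cl in group 17, so the down-group effect alone puts F higher.
Approximate values (kJ/mol): F 1681, Si 786, Cl 1251, Xe 1170, Bi 703.
So from highest to lowest: F > Cl > Xe > Si > Bi.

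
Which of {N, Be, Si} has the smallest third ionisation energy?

Si

IE_3 is the cost of taking one more electron from the +2 cation: N²⁺ still has 3 valence electrons; Be²⁺ is the bare [He] core; Si²⁺ still has 2 valence electrons.
Pulling an electron out of a noble-gas core costs far more than removing a remaining valence electron, so Be sits at the high end of IE_3.
Valence configurations: N²⁺ [He]2s²2p¹, Si²⁺ [Ne]3s².
The numbers (kJ/mol): N 4578, Be 14849, Si 3232.
So the third ionization energies run Si < N < Be.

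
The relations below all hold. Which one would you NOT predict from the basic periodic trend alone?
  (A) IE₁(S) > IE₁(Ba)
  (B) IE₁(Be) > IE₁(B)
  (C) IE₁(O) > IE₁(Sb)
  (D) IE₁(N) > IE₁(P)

(B)

The general trend: IE₁ increases across a period and decreases down a group.
(A) S (period 3, group 16) vs Ba (period 6, group 2): the stated order agrees with the simple trend.
(B) Be (period 2, group 2) vs B (period 2, group 13): the stated order contradicts the simple trend.
(C) O (period 2, group 16) vs Sb (period 5, group 15): the stated order agrees with the simple trend.
(D) N (period 2, group 15) vs P (period 3, group 15): the stated order agrees with the simple trend.
The exception is (B): removing B's lone 2p electron is easier than breaking Be's filled 2s².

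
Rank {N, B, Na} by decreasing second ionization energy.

IE_2 is the cost of taking one more electron from the +1 cation: N⁺ still has 4 valence electrons; B⁺ still has 2 valence electrons; Na⁺ is the bare [Ne] core.
Breaking into a closed-shell core is much more expensive than removing a leftover valence electron — Na has the largest IE_2 here.
Valence configurations: N⁺ [He]2s²2p², B⁺ [He]2s².
Tabulated IE_2 (kJ/mol): N 2856, B 2427, Na 4562.
So the second ionization energies run B < N < Na.

Na, N, B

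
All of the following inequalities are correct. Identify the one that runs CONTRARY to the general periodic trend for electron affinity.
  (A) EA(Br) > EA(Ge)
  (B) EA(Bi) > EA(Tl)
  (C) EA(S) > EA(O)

(C)

The general trend: electron affinity increases across a period and decreases down a group.
(A) Br (period 4, group 17) vs Ge (period 4, group 14): the stated order agrees with the simple trend.
(B) Bi (period 6, group 15) vs Tl (period 6, group 13): the stated order agrees with the simple trend.
(C) S (period 3, group 16) vs O (period 2, group 16): the stated order contradicts the simple trend.
The exception is (C): the compact 2p subshell of O repels the added electron more than S's larger 3p does.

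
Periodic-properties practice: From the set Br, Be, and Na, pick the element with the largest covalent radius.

Na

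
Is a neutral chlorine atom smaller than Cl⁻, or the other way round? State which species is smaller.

Forming Cl⁻ adds 1 electron to Cl. More electron–electron repulsion in the same shell, with unchanged nuclear charge, lets the cloud expand.
An anion is larger than its parent atom: Cl⁻ > Cl.

Cl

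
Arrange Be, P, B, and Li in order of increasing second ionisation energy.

Be < P < B < Li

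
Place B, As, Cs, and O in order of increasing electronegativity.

Cs < B < As < O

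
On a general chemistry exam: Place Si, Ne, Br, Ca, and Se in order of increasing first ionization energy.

IE₁ increases left→right with effective nuclear charge and decreases top→bottom as the valence shell moves farther out.
Here both period and group differ, so the two effects have to be weighed against each other.
Si > Ca: relative to Ca, both the across-period and down-group shifts push Si's first ionization energy up.
Se > Si: the two effects oppose for this pair; the across-period effect wins (941 vs 786 kJ/mol).
Br > Se: both are in period 4; the period trend gives Br the larger value.
Ne > Br: both effects reinforce here, so Ne is clearly the higher of the two.
Tabulated first ionization energy (kJ/mol): Ne 2081, Si 786, Ca 590, Se 941, Br 1140.
So from lowest to highest: Ca < Si < Se < Br < Ne.

Ca, Si, Se, Br, Ne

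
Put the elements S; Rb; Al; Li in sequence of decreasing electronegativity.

S > Al > Li > Rb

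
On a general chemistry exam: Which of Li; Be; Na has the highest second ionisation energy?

Consider each +1 ion: Li⁺ is the bare [He] core; Be⁺ still has 1 valence electron; Na⁺ is the bare [Ne] core.
Core electrons are held far more tightly than valence electrons, so Na and Li top the IE_2 order.
Approximate IE_2 values (kJ/mol): Li 7298, Be 1757, Na 4562.
Overall IE_2 order: Be < Na < Li.

Li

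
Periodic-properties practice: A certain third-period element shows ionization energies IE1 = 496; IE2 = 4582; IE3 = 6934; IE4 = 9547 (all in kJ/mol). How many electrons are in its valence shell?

1

Look for the largest jump between consecutive ionization energies: IE2/IE1 ≈ 9.2, far larger than any earlier ratio.
That jump marks the point where a core electron is being removed. So the atom has 1 valence electron.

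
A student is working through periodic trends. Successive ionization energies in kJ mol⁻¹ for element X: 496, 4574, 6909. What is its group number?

Look for the largest jump between consecutive ionization energies: IE2/IE1 ≈ 9.2, far larger than any earlier ratio.
That jump marks the point where a core electron is being removed. So the atom has 1 valence electron.
A main-group element with 1 valence electron is in group 1.

Group 1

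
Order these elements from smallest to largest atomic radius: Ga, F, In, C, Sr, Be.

Be is in period 2, group 2; C is in period 2, group 14; F is in period 2, group 17; Ga is in period 4, group 13; Sr is in period 5, group 2; In is in period 5, group 13.
Atomic radius shrinks across a period as nuclear charge pulls the same shell inward, and grows down a group as new shells are added.
These span different periods and groups, so the two trends combine.
C > F: both are in period 2; the period trend gives C the larger value.
Be > C: both are in period 2; the period trend gives Be the larger value.
Ga > Be: period and group pull opposite ways; the down-group shift dominates (124 vs 102 pm).
In > Ga: In sits below Ga in group 13, so the down-group effect alone puts In larger.
Sr > In: Sr lies to the left of In in period 5, so the across-period effect alone puts Sr larger.
Approximate values (pm): Be 102, C 75, F 64, Ga 124, Sr 185, In 142.
So from smallest to largest: F < C < Be < Ga < In < Sr.

F < C < Be < Ga < In < Sr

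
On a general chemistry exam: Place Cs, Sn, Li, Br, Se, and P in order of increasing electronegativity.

Li is in period 2, group 1; P is in period 3, group 15; Se is in period 4, group 16; Br is in period 4, group 17; Sn is in period 5, group 14; Cs is in period 6, group 1.
Smaller atoms with higher effective nuclear charge are more electronegative.
These span different periods and groups, so the two trends combine.
Li > Cs: they share group 1; the group trend gives Li the larger value.
Sn > Li: period and group pull opposite ways; the across-period shift dominates (1.96 vs 0.98).
P > Sn: relative to Sn, both the across-period and down-group shifts push P's electronegativity up.
Se > P: period and group pull opposite ways; the across-period shift dominates (2.55 vs 2.19).
Br > Se: Br lies to the right of Se in period 4, so the across-period effect alone puts Br higher.
For reference (Pauling): Li 0.98, P 2.19, Se 2.55, Br 2.96, Sn 1.96, Cs 0.79.
So from lowest to highest: Cs < Li < Sn < P < Se < Br.

Cs < Li < Sn < P < Se < Br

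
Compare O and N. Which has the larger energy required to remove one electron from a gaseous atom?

N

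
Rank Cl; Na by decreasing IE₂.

Na, Cl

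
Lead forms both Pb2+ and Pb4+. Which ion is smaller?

Pb4+

Both ions have Z = 82 protons, but Pb4+ has lost more electrons, so its remaining electrons feel a larger effective nuclear charge per electron and are pulled in more tightly.
Higher positive charge → smaller ion, so Pb2+ > Pb4+.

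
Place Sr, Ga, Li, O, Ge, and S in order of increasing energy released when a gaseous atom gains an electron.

Atoms with high Z_eff and room in the valence shell (especially the halogens) have the most exothermic electron affinities.
These span different periods and groups, so the two trends combine.
Ga > Sr: both effects reinforce here, so Ga is clearly the higher of the two.
Li > Ga: the two effects oppose for this pair; the down-group effect wins (60 vs 29 kJ/mol).
Ge > Li: period and group pull opposite ways; the across-period shift dominates (119 vs 60 kJ/mol).
O > Ge: both effects reinforce here, so O is clearly the higher of the two.
S > O: this pair runs against the simple trend — see the exception note.
Note the exception: S has a higher electron affinity than O, contrary to the simple trend — the compact 2p subshell of O repels the added electron more than S's larger 3p does.
Approximate values (kJ/mol): Li 60, O 141, S 200, Ga 29, Ge 119, Sr 5.
So from lowest to highest: Sr < Ga < Li < Ge < O < S.

Sr < Ga < Li < Ge < O < S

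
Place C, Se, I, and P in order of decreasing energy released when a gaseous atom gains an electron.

I > Se > C > P

C is in period 2, group 14; P is in period 3, group 15; Se is in period 4, group 16; I is in period 5, group 17.
Atoms with high Z_eff and room in the valence shell (especially the halogens) have the most exothermic electron affinities.
A diagonal step moves right (one effect) and down (the opposite effect) at once.
C > P: period and group pull opposite ways; the down-group shift dominates (122 vs 72 kJ/mol).
Se > C: period and group pull opposite ways; the across-period shift dominates (195 vs 122 kJ/mol).
I > Se: period and group pull opposite ways; the across-period shift dominates (295 vs 195 kJ/mol).
For reference (kJ/mol): C 122, P 72, Se 195, I 295.
So from highest to lowest: I > Se > C > P.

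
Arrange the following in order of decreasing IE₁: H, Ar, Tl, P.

Ar > H > P > Tl

H is in period 1, group 1; P is in period 3, group 15; Ar is in period 3, group 18; Tl is in period 6, group 13.
Removing the outermost electron gets harder across a period and easier down a group.
Neither a single period nor a single group — weigh both effects.
P > Tl: both effects reinforce here, so P is clearly the higher of the two.
H > P: period and group pull opposite ways; the down-group shift dominates (1312 vs 1012 kJ/mol).
Ar > H: period and group pull opposite ways; the across-period shift dominates (1521 vs 1312 kJ/mol).
Tabulated first ionization energy (kJ/mol): H 1312, P 1012, Ar 1521, Tl 589.
So from highest to lowest: Ar > H > P > Tl.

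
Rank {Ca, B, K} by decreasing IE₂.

IE_2 is the cost of taking one more electron from the +1 cation: Ca⁺ still has 1 valence electron; B⁺ still has 2 valence electrons; K⁺ is the bare [Ar] core.
Breaking into a closed-shell core is much more expensive than removing a leftover valence electron — K has the largest IE_2 here.
Valence configurations: Ca⁺ [Ar]4s¹, B⁺ [He]2s².
Tabulated IE_2 (kJ/mol): Ca 1145, B 2427, K 3052.
Putting it together, IE_2: Ca < B < K.

K > B > Ca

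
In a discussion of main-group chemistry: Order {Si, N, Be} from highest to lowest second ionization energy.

IE_2 is the cost of taking one more electron from the +1 cation: Si⁺ still has 3 valence electrons; N⁺ still has 4 valence electrons; Be⁺ still has 1 valence electron.
All are still removing valence electrons, so compare the +1 ions as you would atoms: IE_2 generally rises across a period (higher Z_eff) and falls down a group (larger shell), subject to the usual subshell exceptions.
Valence configurations: Si⁺ [Ne]3s²3p¹, N⁺ [He]2s²2p², Be⁺ [He]2s¹.
Approximate IE_2 values (kJ/mol): Si 1577, N 2856, Be 1757.
Hence IE_2: Si < Be < N.

N, Be, Si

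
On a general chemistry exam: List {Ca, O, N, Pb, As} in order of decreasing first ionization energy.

N, O, As, Pb, Ca

N is in period 2, group 15; O is in period 2, group 16; Ca is in period 4, group 2; As is in period 4, group 15; Pb is in period 6, group 14.
Removing the outermost electron gets harder across a period and easier down a group.
Neither a single period nor a single group — weigh both effects.
Pb > Ca: the two effects oppose for this pair; the across-period effect wins (716 vs 590 kJ/mol).
As > Pb: relative to Pb, both the across-period and down-group shifts push As's first ionization energy up.
O > As: relative to As, both the across-period and down-group shifts push O's first ionization energy up.
N > O: this pair runs against the simple trend — see the exception note.
Note the exception: N has a higher first ionization energy than O, contrary to the simple trend — pairing an electron in O's 2p⁴ costs repulsion energy, so O ionizes more easily than half-filled N (2p³).
Approximate values (kJ/mol): N 1402, O 1314, Ca 590, As 947, Pb 716.
So from highest to lowest: N > O > As > Pb > Ca.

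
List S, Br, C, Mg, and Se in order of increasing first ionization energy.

Mg < Se < S < C < Br

C is in period 2, group 14; Mg is in period 3, group 2; S is in period 3, group 16; Se is in period 4, group 16; Br is in period 4, group 17.
IE₁ increases left→right with effective nuclear charge and decreases top→bottom as the valence shell moves farther out.
Neither a single period nor a single group — weigh both effects.
Se > Mg: the two effects oppose for this pair; the across-period effect wins (941 vs 738 kJ/mol).
S > Se: S sits above Se in group 16, so the down-group effect alone puts S higher.
C > S: the two effects oppose for this pair; the down-group effect wins (1086 vs 1000 kJ/mol).
Br > C: period and group pull opposite ways; the across-period shift dominates (1140 vs 1086 kJ/mol).
Approximate values (kJ/mol): C 1086, Mg 738, S 1000, Se 941, Br 1140.
So from lowest to highest: Mg < Se < S < C < Br.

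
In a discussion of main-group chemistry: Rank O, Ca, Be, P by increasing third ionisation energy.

Consider each +2 ion: O²⁺ still has 4 valence electrons; Ca²⁺ is the bare [Ar] core; Be²⁺ is the bare [He] core; P²⁺ still has 3 valence electrons.
Usually core removal costs more than valence removal, but here the competition is close: a tightly held n=2 valence electron can cost more to remove than an n=3 core electron, so the actual values have to decide it.
Valence configurations: O²⁺ [He]2s²2p², P²⁺ [Ne]3s²3p¹.
The numbers (kJ/mol): O 5300, Ca 4912, Be 14849, P 2914.
So the third ionization energies run P < Ca < O < Be.

P < Ca < O < Be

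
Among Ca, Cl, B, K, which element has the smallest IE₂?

Ca

The second ionization energy removes an electron from the +1 ion. For each element: Ca⁺ still has 1 valence electron; Cl⁺ still has 6 valence electrons; B⁺ still has 2 valence electrons; K⁺ is the bare [Ar] core.
Core electrons are held far more tightly than valence electrons, so K tops the IE_2 order.
Valence configurations: Ca⁺ [Ar]4s¹, Cl⁺ [Ne]3s²3p⁴, B⁺ [He]2s².
Tabulated IE_2 (kJ/mol): Ca 1145, Cl 2298, B 2427, K 3052.
Putting it together, IE_2: Ca < Cl < B < K.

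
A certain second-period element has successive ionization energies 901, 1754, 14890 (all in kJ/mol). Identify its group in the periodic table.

Look for the largest jump between consecutive ionization energies: IE3/IE2 ≈ 8.5, far larger than any earlier ratio.
That jump marks the point where a core electron is being removed. So the atom has 2 valence electrons.
A main-group element with 2 valence electrons is in group 2.

Group 2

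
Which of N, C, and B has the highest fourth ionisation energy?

After 3 electrons have been removed, what remains? N³⁺ still has 2 valence electrons; C³⁺ still has 1 valence electron; B³⁺ is the bare [He] core.
Core electrons are held far more tightly than valence electrons, so B tops the IE_4 order.
Valence configurations: N³⁺ [He]2s², C³⁺ [He]2s¹.
Tabulated IE_4 (kJ/mol): N 7475, C 6223, B 25026.
Putting it together, IE_4: C < N < B.

B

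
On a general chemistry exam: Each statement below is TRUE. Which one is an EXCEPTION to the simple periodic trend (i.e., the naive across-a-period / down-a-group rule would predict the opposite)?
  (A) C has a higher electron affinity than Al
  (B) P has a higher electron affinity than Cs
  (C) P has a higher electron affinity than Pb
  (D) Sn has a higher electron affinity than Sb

(D)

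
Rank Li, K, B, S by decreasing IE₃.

Li, K, B, S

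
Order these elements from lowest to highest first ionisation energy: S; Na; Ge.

Na < Ge < S

Na is in period 3, group 1; S is in period 3, group 16; Ge is in period 4, group 14.
IE₁ increases left→right with effective nuclear charge and decreases top→bottom as the valence shell moves farther out.
Here both period and group differ, so the two effects have to be weighed against each other.
Ge > Na: the two effects oppose for this pair; the across-period effect wins (762 vs 496 kJ/mol).
S > Ge: relative to Ge, both the across-period and down-group shifts push S's first ionization energy up.
For reference (kJ/mol): Na 496, S 1000, Ge 762.
So from lowest to highest: Na < Ge < S.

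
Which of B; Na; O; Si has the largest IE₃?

Na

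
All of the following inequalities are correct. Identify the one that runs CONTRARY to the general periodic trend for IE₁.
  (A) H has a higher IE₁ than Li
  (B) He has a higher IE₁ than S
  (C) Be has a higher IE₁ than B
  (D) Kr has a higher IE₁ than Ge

(C)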